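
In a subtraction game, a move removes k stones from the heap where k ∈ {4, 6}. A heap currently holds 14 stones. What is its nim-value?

Grundy values for subtraction set {4, 6}:
k:     0  1  2  3  4  5  6  7  8  9 10 11 12 13 14
g(k):  0  0  0  0  1  1  1  1  2  2  0  0  0  0  1
So g(14) = 1.

1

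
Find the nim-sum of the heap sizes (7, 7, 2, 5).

Nim-sum: 7 ⊕ 7 ⊕ 2 ⊕ 5 = 7.

7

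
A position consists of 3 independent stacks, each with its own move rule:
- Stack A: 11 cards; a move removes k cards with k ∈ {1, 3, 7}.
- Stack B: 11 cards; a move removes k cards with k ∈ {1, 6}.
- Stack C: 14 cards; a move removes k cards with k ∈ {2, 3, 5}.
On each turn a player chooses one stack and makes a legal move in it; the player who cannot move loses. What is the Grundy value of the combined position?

1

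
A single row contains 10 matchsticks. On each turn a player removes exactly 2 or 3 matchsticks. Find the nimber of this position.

Grundy values for subtraction set {2, 3}:
g(0) = mex{} = 0
g(1) = mex{} = 0
g(2) = mex{0} = 1
g(3) = mex{0} = 1
g(4) = mex{0,1} = 2
g(5) = mex{1} = 0
g(6) = mex{1,2} = 0
g(7) = mex{0,2} = 1
g(8) = mex{0} = 1
g(9) = mex{0,1} = 2
g(10) = mex{1} = 0
So g(10) = 0.

0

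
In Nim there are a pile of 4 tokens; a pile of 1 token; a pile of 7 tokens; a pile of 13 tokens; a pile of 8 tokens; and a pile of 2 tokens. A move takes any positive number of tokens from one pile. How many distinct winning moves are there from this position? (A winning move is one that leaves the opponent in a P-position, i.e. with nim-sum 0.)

3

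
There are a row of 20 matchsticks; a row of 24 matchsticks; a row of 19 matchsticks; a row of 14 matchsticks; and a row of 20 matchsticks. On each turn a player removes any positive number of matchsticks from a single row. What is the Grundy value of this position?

Write each in binary and XOR column by column:
  10100  (20)
  11000  (24)
  10011  (19)
  01110  (14)
  10100  (20)
  -----
  00101  (5)

5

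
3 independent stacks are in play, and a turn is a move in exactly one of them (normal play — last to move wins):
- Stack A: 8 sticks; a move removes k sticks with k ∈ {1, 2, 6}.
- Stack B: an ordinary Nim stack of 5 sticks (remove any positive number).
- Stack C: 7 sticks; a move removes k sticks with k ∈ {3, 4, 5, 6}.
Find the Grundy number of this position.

6

For stack A, compute g(0), g(1), … with moves {1, 2, 6}:
k:     0  1  2  3  4  5  6  7  8
g(k):  0  1  2  0  1  2  3  0  1
So g(8) = 1.
Stack B is a plain Nim stack of size 5, so its Grundy value is 5.
Grundy values for stack C (subtraction set {3, 4, 5, 6}):
g(0) = mex{} = 0
g(1) = mex{} = 0
g(2) = mex{} = 0
g(3) = mex{0} = 1
g(4) = mex{0} = 1
g(5) = mex{0} = 1
g(6) = mex{0,1} = 2
g(7) = mex{0,1} = 2
So g(7) = 2.
The value of a disjunctive sum is the nim-sum of the parts.
Combined value = 1 XOR 5 XOR 2 = 6.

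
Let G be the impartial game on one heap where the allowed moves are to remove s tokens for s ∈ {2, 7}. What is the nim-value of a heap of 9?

0

Build the Grundy sequence with g(k) = mex{g(k−s) : s ∈ {2, 7}, s ≤ k}:
g(0) = mex{} = 0
g(1) = mex{} = 0
g(2) = mex{0} = 1
g(3) = mex{0} = 1
g(4) = mex{1} = 0
g(5) = mex{1} = 0
g(6) = mex{0} = 1
g(7) = mex{0} = 1
g(8) = mex{0,1} = 2
g(9) = mex{1} = 0
So g(9) = 0.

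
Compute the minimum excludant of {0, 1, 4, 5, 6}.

2

The values 0, 1 are all present; 2 is the first non-negative integer missing from the set.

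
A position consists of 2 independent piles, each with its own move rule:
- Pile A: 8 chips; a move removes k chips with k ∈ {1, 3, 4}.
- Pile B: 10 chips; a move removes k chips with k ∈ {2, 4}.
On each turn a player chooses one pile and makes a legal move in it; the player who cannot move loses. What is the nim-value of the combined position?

Build the Grundy sequence for pile A with g(k) = mex{g(k−s) : s ∈ {1, 3, 4}, s ≤ k}:
k:     0  1  2  3  4  5  6  7  8
g(k):  0  1  0  1  2  3  2  0  1
So g(8) = 1.
Build the Grundy sequence for pile B with g(k) = mex{g(k−s) : s ∈ {2, 4}, s ≤ k}:
g(0) = mex{} = 0
g(1) = mex{} = 0
g(2) = mex{0} = 1
g(3) = mex{0} = 1
g(4) = mex{0,1} = 2
g(5) = mex{0,1} = 2
g(6) = mex{1,2} = 0
g(7) = mex{1,2} = 0
g(8) = mex{0,2} = 1
g(9) = mex{0,2} = 1
g(10) = mex{0,1} = 2
So g(10) = 2.
By the Sprague-Grundy theorem, the Grundy value of a sum of independent games is the XOR of the component values.
Combined value = 1 ⊕ 2 = 3.

3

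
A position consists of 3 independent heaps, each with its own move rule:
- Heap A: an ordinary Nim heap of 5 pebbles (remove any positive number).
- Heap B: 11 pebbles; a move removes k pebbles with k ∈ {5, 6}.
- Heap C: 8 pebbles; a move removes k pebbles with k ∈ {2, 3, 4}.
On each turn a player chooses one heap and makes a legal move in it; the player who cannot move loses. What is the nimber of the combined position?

4

Heap A is a plain Nim heap of size 5, so its Grundy value is 5.
For heap B, compute g(0), g(1), … with moves {5, 6}:
k:     0  1  2  3  4  5  6  7  8  9 10 11
g(k):  0  0  0  0  0  1  1  1  1  1  2  0
So g(11) = 0.
Grundy values for heap C (subtraction set {2, 3, 4}):
k:     0  1  2  3  4  5  6  7  8
g(k):  0  0  1  1  2  2  0  0  1
So g(8) = 1.
By the Sprague-Grundy theorem, the Grundy value of a sum of independent games is the XOR of the component values.
Combined value = 5 XOR 0 XOR 1 = 4.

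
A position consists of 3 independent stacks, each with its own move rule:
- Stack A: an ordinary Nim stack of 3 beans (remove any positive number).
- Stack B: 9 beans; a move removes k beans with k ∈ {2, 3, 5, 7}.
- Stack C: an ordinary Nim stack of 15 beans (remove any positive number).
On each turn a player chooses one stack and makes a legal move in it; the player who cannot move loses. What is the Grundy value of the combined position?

Stack A is a plain Nim stack of size 3, so its Grundy value is 3.
For stack B, compute g(0), g(1), … with moves {2, 3, 5, 7}:
k:     0  1  2  3  4  5  6  7  8  9
g(k):  0  0  1  1  2  2  3  3  4  0
So g(9) = 0.
Stack C is a plain Nim stack of size 15, so its Grundy value is 15.
The value of a disjunctive sum is the nim-sum of the parts.
Combined value = 3 XOR 0 XOR 15 = 12.

12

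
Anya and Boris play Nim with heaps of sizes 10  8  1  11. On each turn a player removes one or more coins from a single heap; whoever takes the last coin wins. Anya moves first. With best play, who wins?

Anya wins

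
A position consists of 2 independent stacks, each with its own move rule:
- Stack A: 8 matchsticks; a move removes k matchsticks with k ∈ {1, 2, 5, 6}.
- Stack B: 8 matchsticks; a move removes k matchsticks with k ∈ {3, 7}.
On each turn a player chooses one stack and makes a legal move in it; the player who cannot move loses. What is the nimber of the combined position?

3

For stack A, compute g(0), g(1), … with moves {1, 2, 5, 6}:
g(0) = mex{} = 0
g(1) = mex{0} = 1
g(2) = mex{0,1} = 2
g(3) = mex{1,2} = 0
g(4) = mex{0,2} = 1
g(5) = mex{0,1} = 2
g(6) = mex{0,1,2} = 3
g(7) = mex{1,2,3} = 0
g(8) = mex{0,2,3} = 1
So g(8) = 1.
Build the Grundy sequence for stack B with g(k) = mex{g(k−s) : s ∈ {3, 7}, s ≤ k}:
k:     0  1  2  3  4  5  6  7  8
g(k):  0  0  0  1  1  1  0  2  2
So g(8) = 2.
By the Sprague-Grundy theorem, the Grundy value of a sum of independent games is the XOR of the component values.
Combined value = 1 ⊕ 2 = 3.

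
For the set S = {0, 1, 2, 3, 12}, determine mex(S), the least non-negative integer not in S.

The values 0, 1, 2, 3 are all present; 4 is the first non-negative integer missing from the set.

4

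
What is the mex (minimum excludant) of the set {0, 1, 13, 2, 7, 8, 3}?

4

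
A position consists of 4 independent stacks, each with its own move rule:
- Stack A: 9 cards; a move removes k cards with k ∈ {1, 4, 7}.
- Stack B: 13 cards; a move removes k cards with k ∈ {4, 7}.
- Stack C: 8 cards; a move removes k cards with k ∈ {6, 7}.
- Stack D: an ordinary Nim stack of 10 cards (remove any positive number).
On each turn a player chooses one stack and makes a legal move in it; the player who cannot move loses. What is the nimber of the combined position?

10

Grundy values for stack A (subtraction set {1, 4, 7}):
k:     0  1  2  3  4  5  6  7  8  9
g(k):  0  1  0  1  2  0  1  2  0  1
So g(9) = 1.
For stack B, compute g(0), g(1), … with moves {4, 7}:
k:     0  1  2  3  4  5  6  7  8  9 10 11 12 13
g(k):  0  0  0  0  1  1  1  1  2  2  2  0  0  0
So g(13) = 0.
Grundy values for stack C (subtraction set {6, 7}):
g(0) = mex{} = 0
g(1) = mex{} = 0
g(2) = mex{} = 0
g(3) = mex{} = 0
g(4) = mex{} = 0
g(5) = mex{} = 0
g(6) = mex{0} = 1
g(7) = mex{0} = 1
g(8) = mex{0} = 1
So g(8) = 1.
Stack D is a plain Nim stack of size 10, so its Grundy value is 10.
The value of a disjunctive sum is the nim-sum of the parts.
Combined value = 1 ⊕ 0 ⊕ 1 ⊕ 10 = 10.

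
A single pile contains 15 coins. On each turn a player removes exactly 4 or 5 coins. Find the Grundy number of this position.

1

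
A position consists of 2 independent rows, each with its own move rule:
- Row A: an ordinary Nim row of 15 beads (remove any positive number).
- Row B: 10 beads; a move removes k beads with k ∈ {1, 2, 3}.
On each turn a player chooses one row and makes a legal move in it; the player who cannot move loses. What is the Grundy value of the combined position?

13

Row A is a plain Nim row of size 15, so its Grundy value is 15.
Grundy values for row B (subtraction set {1, 2, 3}):
g(0) = mex{} = 0
g(1) = mex{0} = 1
g(2) = mex{0,1} = 2
g(3) = mex{0,1,2} = 3
g(4) = mex{1,2,3} = 0
g(5) = mex{0,2,3} = 1
g(6) = mex{0,1,3} = 2
g(7) = mex{0,1,2} = 3
g(8) = mex{1,2,3} = 0
g(9) = mex{0,2,3} = 1
g(10) = mex{0,1,3} = 2
So g(10) = 2.
By the Sprague-Grundy theorem, the Grundy value of a sum of independent games is the XOR of the component values.
Combined value = 15 ⊕ 2 = 13.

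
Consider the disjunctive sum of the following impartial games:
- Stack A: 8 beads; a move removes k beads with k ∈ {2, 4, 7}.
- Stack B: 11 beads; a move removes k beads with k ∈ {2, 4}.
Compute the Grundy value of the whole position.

Build the Grundy sequence for stack A with g(k) = mex{g(k−s) : s ∈ {2, 4, 7}, s ≤ k}:
k:     0  1  2  3  4  5  6  7  8
g(k):  0  0  1  1  2  2  0  3  1
So g(8) = 1.
Grundy values for stack B (subtraction set {2, 4}):
g(0) = mex{} = 0
g(1) = mex{} = 0
g(2) = mex{0} = 1
g(3) = mex{0} = 1
g(4) = mex{0,1} = 2
g(5) = mex{0,1} = 2
g(6) = mex{1,2} = 0
g(7) = mex{1,2} = 0
g(8) = mex{0,2} = 1
g(9) = mex{0,2} = 1
g(10) = mex{0,1} = 2
g(11) = mex{0,1} = 2
So g(11) = 2.
The value of a disjunctive sum is the nim-sum of the parts.
Combined value = 1 XOR 2 = 3.

3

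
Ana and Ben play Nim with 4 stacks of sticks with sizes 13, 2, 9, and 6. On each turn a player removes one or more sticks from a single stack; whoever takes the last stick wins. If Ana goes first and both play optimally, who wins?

Bitwise XOR of the heap sizes:
  1101  (13)
  0010  (2)
  1001  (9)
  0110  (6)
  ----
  0000  (0)
The nim-sum is 0, so this is a P-position: the player to move is in a losing position under optimal play; Ana is about to move from it and so loses — Ben wins.

Ben wins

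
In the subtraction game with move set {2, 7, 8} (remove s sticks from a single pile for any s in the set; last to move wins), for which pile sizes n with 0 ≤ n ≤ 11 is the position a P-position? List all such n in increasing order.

0, 1, 4, 5, 10

Compute g(0), g(1), … for moves {2, 7, 8}:
g(0) = mex{} = 0
g(1) = mex{} = 0
g(2) = mex{0} = 1
g(3) = mex{0} = 1
g(4) = mex{1} = 0
g(5) = mex{1} = 0
g(6) = mex{0} = 1
g(7) = mex{0} = 1
g(8) = mex{0,1} = 2
g(9) = mex{0,1} = 2
g(10) = mex{1,2} = 0
g(11) = mex{0,1,2} = 3
The P-positions (g = 0) in 0..11 are 0, 1, 4, 5, 10.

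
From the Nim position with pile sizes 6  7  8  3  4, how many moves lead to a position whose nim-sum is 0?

1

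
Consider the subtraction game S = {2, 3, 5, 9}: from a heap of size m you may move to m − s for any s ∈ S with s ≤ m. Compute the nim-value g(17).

Grundy values for subtraction set {2, 3, 5, 9}:
k:     0  1  2  3  4  5  6  7  8  9 10 11 12 13 14 15 16 17
g(k):  0  0  1  1  2  2  3  0  0  1  1  2  2  3  0  0  1  1
So g(17) = 1.

1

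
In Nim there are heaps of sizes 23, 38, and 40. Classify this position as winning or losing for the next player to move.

Compute the nim-sum pairwise:
23 ^ 38 = 49
49 ^ 40 = 25
The nim-sum is 25 ≠ 0, so this is an N-position: the player to move can win.

Winning position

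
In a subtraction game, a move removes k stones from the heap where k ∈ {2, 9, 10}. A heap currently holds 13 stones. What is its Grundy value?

2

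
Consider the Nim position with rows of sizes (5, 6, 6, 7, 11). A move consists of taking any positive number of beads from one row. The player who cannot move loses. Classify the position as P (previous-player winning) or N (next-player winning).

Compute the nim-sum pairwise:
5 ^ 6 = 3
3 ^ 6 = 5
5 ^ 7 = 2
2 ^ 11 = 9
The nim-sum is 9 ≠ 0, so this is an N-position: the player to move can win.

N-position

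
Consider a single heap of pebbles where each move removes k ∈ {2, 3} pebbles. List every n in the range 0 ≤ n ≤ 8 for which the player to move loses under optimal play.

0, 1, 5, 6

Grundy values for subtraction set {2, 3}:
g(0) = mex{} = 0
g(1) = mex{} = 0
g(2) = mex{0} = 1
g(3) = mex{0} = 1
g(4) = mex{0,1} = 2
g(5) = mex{1} = 0
g(6) = mex{1,2} = 0
g(7) = mex{0,2} = 1
g(8) = mex{0} = 1
The P-positions (g = 0) in 0..8 are 0, 1, 5, 6.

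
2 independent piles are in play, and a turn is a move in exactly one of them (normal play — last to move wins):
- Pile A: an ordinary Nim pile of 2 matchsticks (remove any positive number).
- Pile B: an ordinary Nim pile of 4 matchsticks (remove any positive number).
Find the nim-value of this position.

6

Pile A is a plain Nim pile of size 2, so its Grundy value is 2.
Pile B is a plain Nim pile of size 4, so its Grundy value is 4.
The value of a disjunctive sum is the nim-sum of the parts.
Combined value = 2 XOR 4 = 6.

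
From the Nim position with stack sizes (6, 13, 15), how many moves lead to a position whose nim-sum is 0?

Compute the nim-sum pairwise:
6 XOR 13 = 11
11 XOR 15 = 4
The overall nim-sum is X = 4. A stack of size p has a winning move iff p XOR X < p (reduce it to p XOR X).
  6: 6 XOR 4 = 2 < 6 — winning move (to 2).
  13: 13 XOR 4 = 9 < 13 — winning move (to 9).
  15: 15 XOR 4 = 11 < 15 — winning move (to 11).
That gives 3 winning moves.

3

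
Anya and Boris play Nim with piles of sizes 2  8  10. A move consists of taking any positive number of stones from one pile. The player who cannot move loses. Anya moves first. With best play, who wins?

In binary:
  0010  (2)
  1000  (8)
  1010  (10)
  ----
  0000  (0)
The nim-sum is 0, so this is a P-position: the player to move is in a losing position under optimal play; Anya is about to move from it and so loses — Boris wins.

Boris wins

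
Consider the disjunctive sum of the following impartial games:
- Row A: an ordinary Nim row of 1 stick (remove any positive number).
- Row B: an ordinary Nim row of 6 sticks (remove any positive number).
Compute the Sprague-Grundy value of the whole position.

7

Row A is a plain Nim row of size 1, so its Grundy value is 1.
Row B is a plain Nim row of size 6, so its Grundy value is 6.
The value of a disjunctive sum is the nim-sum of the parts.
Combined value = 1 ⊕ 6 = 7.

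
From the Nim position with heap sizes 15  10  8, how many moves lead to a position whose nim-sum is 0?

Nim-sum: 15 ⊕ 10 ⊕ 8 = 13.
The overall nim-sum is X = 13. A heap of size p has a winning move iff p XOR X < p (reduce it to p XOR X).
  15: 15 XOR 13 = 2 < 15 — winning move (to 2).
  10: 10 XOR 13 = 7 < 10 — winning move (to 7).
  8: 8 XOR 13 = 5 < 8 — winning move (to 5).
That gives 3 winning moves.

3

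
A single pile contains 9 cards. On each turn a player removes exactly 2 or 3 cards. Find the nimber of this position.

2

Grundy values for subtraction set {2, 3}:
g(0) = mex{} = 0
g(1) = mex{} = 0
g(2) = mex{0} = 1
g(3) = mex{0} = 1
g(4) = mex{0,1} = 2
g(5) = mex{1} = 0
g(6) = mex{1,2} = 0
g(7) = mex{0,2} = 1
g(8) = mex{0} = 1
g(9) = mex{0,1} = 2
So g(9) = 2.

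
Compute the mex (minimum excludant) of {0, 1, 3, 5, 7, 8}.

2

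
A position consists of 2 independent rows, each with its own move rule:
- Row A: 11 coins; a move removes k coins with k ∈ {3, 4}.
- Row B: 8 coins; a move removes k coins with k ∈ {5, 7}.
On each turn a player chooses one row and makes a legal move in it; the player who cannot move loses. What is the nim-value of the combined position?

0

For row A, compute g(0), g(1), … with moves {3, 4}:
g(0) = mex{} = 0
g(1) = mex{} = 0
g(2) = mex{} = 0
g(3) = mex{0} = 1
g(4) = mex{0} = 1
g(5) = mex{0} = 1
g(6) = mex{0,1} = 2
g(7) = mex{1} = 0
g(8) = mex{1} = 0
g(9) = mex{1,2} = 0
g(10) = mex{0,2} = 1
g(11) = mex{0} = 1
So g(11) = 1.
Build the Grundy sequence for row B with g(k) = mex{g(k−s) : s ∈ {5, 7}, s ≤ k}:
k:     0  1  2  3  4  5  6  7  8
g(k):  0  0  0  0  0  1  1  1  1
So g(8) = 1.
By the Sprague-Grundy theorem, the Grundy value of a sum of independent games is the XOR of the component values.
Combined value = 1 XOR 1 = 0.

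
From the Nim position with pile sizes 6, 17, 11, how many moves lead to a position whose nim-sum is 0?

Compute the nim-sum pairwise:
6 ⊕ 17 = 23
23 ⊕ 11 = 28
The overall nim-sum is X = 28. A pile of size p has a winning move iff p XOR X < p (reduce it to p XOR X).
  6: 6 XOR 28 = 26 ≥ 6 — no move.
  17: 17 XOR 28 = 13 < 17 — winning move (to 13).
  11: 11 XOR 28 = 23 ≥ 11 — no move.
That gives 1 winning move.

1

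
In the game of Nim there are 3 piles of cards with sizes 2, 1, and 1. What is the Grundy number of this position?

2

Bitwise XOR of the heap sizes:
  10  (2)
  01  (1)
  01  (1)
  --
  10  (2)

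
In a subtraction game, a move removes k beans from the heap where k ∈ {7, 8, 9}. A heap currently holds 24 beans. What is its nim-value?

Build the Grundy sequence with g(k) = mex{g(k−s) : s ∈ {7, 8, 9}, s ≤ k}:
k:     0  1  2  3  4  5  6  7  8  9 10 11 12 13 14 15 16 17 18 19 20 21 22 23 24
g(k):  0  0  0  0  0  0  0  1  1  1  1  1  1  1  2  2  0  0  0  0  0  0  0  1  1
So g(24) = 1.

1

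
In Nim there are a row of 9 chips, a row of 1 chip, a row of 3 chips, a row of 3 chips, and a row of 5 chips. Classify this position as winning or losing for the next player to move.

Nim-sum: 9 ⊕ 1 ⊕ 3 ⊕ 3 ⊕ 5 = 13.
The nim-sum is 13 ≠ 0, so this is an N-position: the player to move can win.

Winning position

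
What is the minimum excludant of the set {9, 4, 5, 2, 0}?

1

0 is in the set but 1 is not, so the mex is 1.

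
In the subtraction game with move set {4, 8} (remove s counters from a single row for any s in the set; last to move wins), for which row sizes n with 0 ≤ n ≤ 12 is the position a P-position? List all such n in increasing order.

0, 1, 2, 3, 12

Grundy values for subtraction set {4, 8}:
k:     0  1  2  3  4  5  6  7  8  9 10 11 12
g(k):  0  0  0  0  1  1  1  1  2  2  2  2  0
The P-positions (g = 0) in 0..12 are 0, 1, 2, 3, 12.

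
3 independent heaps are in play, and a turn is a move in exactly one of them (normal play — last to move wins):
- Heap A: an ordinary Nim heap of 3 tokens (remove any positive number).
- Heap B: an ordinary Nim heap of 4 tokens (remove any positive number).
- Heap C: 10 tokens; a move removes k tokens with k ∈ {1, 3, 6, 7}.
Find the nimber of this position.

5

Heap A is a plain Nim heap of size 3, so its Grundy value is 3.
Heap B is a plain Nim heap of size 4, so its Grundy value is 4.
Grundy values for heap C (subtraction set {1, 3, 6, 7}):
g(0) = mex{} = 0
g(1) = mex{0} = 1
g(2) = mex{1} = 0
g(3) = mex{0} = 1
g(4) = mex{1} = 0
g(5) = mex{0} = 1
g(6) = mex{0,1} = 2
g(7) = mex{0,1,2} = 3
g(8) = mex{0,1,3} = 2
g(9) = mex{0,1,2} = 3
g(10) = mex{0,1,3} = 2
So g(10) = 2.
The value of a disjunctive sum is the nim-sum of the parts.
Combined value = 3 ⊕ 4 ⊕ 2 = 5.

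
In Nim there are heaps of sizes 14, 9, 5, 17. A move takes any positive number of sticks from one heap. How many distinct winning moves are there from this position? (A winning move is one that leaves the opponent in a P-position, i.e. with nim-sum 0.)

Nim-sum: 14 XOR 9 XOR 5 XOR 17 = 19.
The overall nim-sum is X = 19. A heap of size p has a winning move iff p XOR X < p (reduce it to p XOR X).
  14: 14 XOR 19 = 29 ≥ 14 — no move.
  9: 9 XOR 19 = 26 ≥ 9 — no move.
  5: 5 XOR 19 = 22 ≥ 5 — no move.
  17: 17 XOR 19 = 2 < 17 — winning move (to 2).
That gives 1 winning move.

1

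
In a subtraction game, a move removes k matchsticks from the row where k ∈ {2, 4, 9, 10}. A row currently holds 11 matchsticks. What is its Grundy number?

Compute g(0), g(1), … for moves {2, 4, 9, 10}:
g(0) = mex{} = 0
g(1) = mex{} = 0
g(2) = mex{0} = 1
g(3) = mex{0} = 1
g(4) = mex{0,1} = 2
g(5) = mex{0,1} = 2
g(6) = mex{1,2} = 0
g(7) = mex{1,2} = 0
g(8) = mex{0,2} = 1
g(9) = mex{0,2} = 1
g(10) = mex{0,1} = 2
g(11) = mex{0,1} = 2
So g(11) = 2.

2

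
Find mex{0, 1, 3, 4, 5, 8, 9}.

2

The values 0, 1 are all present; 2 is the first non-negative integer missing from the set.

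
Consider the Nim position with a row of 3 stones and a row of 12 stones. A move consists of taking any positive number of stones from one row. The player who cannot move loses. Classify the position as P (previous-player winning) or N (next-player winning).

N-position

Write each in binary and XOR column by column:
  0011  (3)
  1100  (12)
  ----
  1111  (15)
The nim-sum is 15 ≠ 0, so this is an N-position: the player to move can win.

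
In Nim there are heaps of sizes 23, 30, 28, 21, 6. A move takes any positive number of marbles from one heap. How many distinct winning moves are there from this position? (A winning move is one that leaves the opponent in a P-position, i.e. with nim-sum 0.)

5

Nim-sum: 23 XOR 30 XOR 28 XOR 21 XOR 6 = 6.
The overall nim-sum is X = 6. A heap of size p has a winning move iff p XOR X < p (reduce it to p XOR X).
  23: 23 XOR 6 = 17 < 23 — winning move (to 17).
  30: 30 XOR 6 = 24 < 30 — winning move (to 24).
  28: 28 XOR 6 = 26 < 28 — winning move (to 26).
  21: 21 XOR 6 = 19 < 21 — winning move (to 19).
  6: 6 XOR 6 = 0 < 6 — winning move (to 0).
That gives 5 winning moves.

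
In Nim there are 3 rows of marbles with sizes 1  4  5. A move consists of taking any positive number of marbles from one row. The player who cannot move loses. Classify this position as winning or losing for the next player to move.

Losing position

Compute the nim-sum pairwise:
1 ^ 4 = 5
5 ^ 5 = 0
The nim-sum is 0, so this is a P-position: the player to move is in a losing position under optimal play.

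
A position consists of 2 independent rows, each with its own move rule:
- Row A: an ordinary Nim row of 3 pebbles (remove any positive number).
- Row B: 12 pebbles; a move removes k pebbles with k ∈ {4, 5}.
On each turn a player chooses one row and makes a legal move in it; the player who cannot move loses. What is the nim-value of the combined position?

3

Row A is a plain Nim row of size 3, so its Grundy value is 3.
Build the Grundy sequence for row B with g(k) = mex{g(k−s) : s ∈ {4, 5}, s ≤ k}:
g(0) = mex{} = 0
g(1) = mex{} = 0
g(2) = mex{} = 0
g(3) = mex{} = 0
g(4) = mex{0} = 1
g(5) = mex{0} = 1
g(6) = mex{0} = 1
g(7) = mex{0} = 1
g(8) = mex{0,1} = 2
g(9) = mex{1} = 0
g(10) = mex{1} = 0
g(11) = mex{1} = 0
g(12) = mex{1,2} = 0
So g(12) = 0.
The value of a disjunctive sum is the nim-sum of the parts.
Combined value = 3 ⊕ 0 = 3.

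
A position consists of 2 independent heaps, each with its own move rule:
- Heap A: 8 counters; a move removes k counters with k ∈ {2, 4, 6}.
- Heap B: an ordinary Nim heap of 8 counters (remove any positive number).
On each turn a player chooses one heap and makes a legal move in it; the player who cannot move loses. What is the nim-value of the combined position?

Grundy values for heap A (subtraction set {2, 4, 6}):
g(0) = mex{} = 0
g(1) = mex{} = 0
g(2) = mex{0} = 1
g(3) = mex{0} = 1
g(4) = mex{0,1} = 2
g(5) = mex{0,1} = 2
g(6) = mex{0,1,2} = 3
g(7) = mex{0,1,2} = 3
g(8) = mex{1,2,3} = 0
So g(8) = 0.
Heap B is a plain Nim heap of size 8, so its Grundy value is 8.
By the Sprague-Grundy theorem, the Grundy value of a sum of independent games is the XOR of the component values.
Combined value = 0 ⊕ 8 = 8.

8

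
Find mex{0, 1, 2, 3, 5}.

4

The values 0, 1, 2, 3 are all present; 4 is the first non-negative integer missing from the set.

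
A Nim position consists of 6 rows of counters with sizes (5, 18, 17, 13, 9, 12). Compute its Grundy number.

14

Compute the nim-sum pairwise:
5 ⊕ 18 = 23
23 ⊕ 17 = 6
6 ⊕ 13 = 11
11 ⊕ 9 = 2
2 ⊕ 12 = 14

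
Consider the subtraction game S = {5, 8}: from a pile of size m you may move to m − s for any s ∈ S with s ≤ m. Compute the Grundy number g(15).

Compute g(0), g(1), … for moves {5, 8}:
k:     0  1  2  3  4  5  6  7  8  9 10 11 12 13 14 15
g(k):  0  0  0  0  0  1  1  1  1  1  2  2  2  0  0  0
So g(15) = 0.

0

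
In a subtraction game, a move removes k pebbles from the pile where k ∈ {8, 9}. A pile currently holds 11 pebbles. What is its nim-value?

1

Grundy values for subtraction set {8, 9}:
g(0) = mex{} = 0
g(1) = mex{} = 0
g(2) = mex{} = 0
g(3) = mex{} = 0
g(4) = mex{} = 0
g(5) = mex{} = 0
g(6) = mex{} = 0
g(7) = mex{} = 0
g(8) = mex{0} = 1
g(9) = mex{0} = 1
g(10) = mex{0} = 1
g(11) = mex{0} = 1
So g(11) = 1.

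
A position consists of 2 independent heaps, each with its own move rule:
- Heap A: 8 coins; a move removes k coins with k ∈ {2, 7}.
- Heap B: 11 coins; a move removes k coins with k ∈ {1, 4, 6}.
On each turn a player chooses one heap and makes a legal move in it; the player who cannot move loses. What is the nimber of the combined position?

For heap A, compute g(0), g(1), … with moves {2, 7}:
k:     0  1  2  3  4  5  6  7  8
g(k):  0  0  1  1  0  0  1  1  2
So g(8) = 2.
Build the Grundy sequence for heap B with g(k) = mex{g(k−s) : s ∈ {1, 4, 6}, s ≤ k}:
g(0) = mex{} = 0
g(1) = mex{0} = 1
g(2) = mex{1} = 0
g(3) = mex{0} = 1
g(4) = mex{0,1} = 2
g(5) = mex{1,2} = 0
g(6) = mex{0} = 1
g(7) = mex{1} = 0
g(8) = mex{0,2} = 1
g(9) = mex{0,1} = 2
g(10) = mex{1,2} = 0
g(11) = mex{0} = 1
So g(11) = 1.
By the Sprague-Grundy theorem, the Grundy value of a sum of independent games is the XOR of the component values.
Combined value = 2 ⊕ 1 = 3.

3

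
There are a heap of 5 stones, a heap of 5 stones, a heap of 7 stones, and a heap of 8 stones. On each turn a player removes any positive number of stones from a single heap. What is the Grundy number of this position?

Nim-sum: 5 XOR 5 XOR 7 XOR 8 = 15.

15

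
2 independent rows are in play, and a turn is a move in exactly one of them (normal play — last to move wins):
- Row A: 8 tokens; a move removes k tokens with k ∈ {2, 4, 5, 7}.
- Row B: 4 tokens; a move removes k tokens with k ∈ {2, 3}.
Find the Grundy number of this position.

6

For row A, compute g(0), g(1), … with moves {2, 4, 5, 7}:
k:     0  1  2  3  4  5  6  7  8
g(k):  0  0  1  1  2  2  3  3  4
So g(8) = 4.
Build the Grundy sequence for row B with g(k) = mex{g(k−s) : s ∈ {2, 3}, s ≤ k}:
k:     0  1  2  3  4
g(k):  0  0  1  1  2
So g(4) = 2.
The value of a disjunctive sum is the nim-sum of the parts.
Combined value = 4 XOR 2 = 6.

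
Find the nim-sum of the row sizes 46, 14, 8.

Nim-sum: 46 XOR 14 XOR 8 = 40.

40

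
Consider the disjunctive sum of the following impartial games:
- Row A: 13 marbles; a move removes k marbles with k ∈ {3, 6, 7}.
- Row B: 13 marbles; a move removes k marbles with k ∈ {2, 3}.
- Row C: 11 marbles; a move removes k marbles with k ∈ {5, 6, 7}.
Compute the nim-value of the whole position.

For row A, compute g(0), g(1), … with moves {3, 6, 7}:
k:     0  1  2  3  4  5  6  7  8  9 10 11 12 13
g(k):  0  0  0  1  1  1  2  2  2  3  0  0  0  1
So g(13) = 1.
Build the Grundy sequence for row B with g(k) = mex{g(k−s) : s ∈ {2, 3}, s ≤ k}:
g(0) = mex{} = 0
g(1) = mex{} = 0
g(2) = mex{0} = 1
g(3) = mex{0} = 1
g(4) = mex{0,1} = 2
g(5) = mex{1} = 0
g(6) = mex{1,2} = 0
g(7) = mex{0,2} = 1
g(8) = mex{0} = 1
g(9) = mex{0,1} = 2
g(10) = mex{1} = 0
g(11) = mex{1,2} = 0
g(12) = mex{0,2} = 1
g(13) = mex{0} = 1
So g(13) = 1.
Build the Grundy sequence for row C with g(k) = mex{g(k−s) : s ∈ {5, 6, 7}, s ≤ k}:
k:     0  1  2  3  4  5  6  7  8  9 10 11
g(k):  0  0  0  0  0  1  1  1  1  1  2  2
So g(11) = 2.
The value of a disjunctive sum is the nim-sum of the parts.
Combined value = 1 XOR 1 XOR 2 = 2.

2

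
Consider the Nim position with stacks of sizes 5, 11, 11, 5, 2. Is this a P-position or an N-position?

N-position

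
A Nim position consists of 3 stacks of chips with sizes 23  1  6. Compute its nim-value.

16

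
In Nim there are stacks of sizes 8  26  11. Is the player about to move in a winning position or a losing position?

Winning position

In binary:
  01000  (8)
  11010  (26)
  01011  (11)
  -----
  11001  (25)
The nim-sum is 25 ≠ 0, so this is an N-position: the player to move can win.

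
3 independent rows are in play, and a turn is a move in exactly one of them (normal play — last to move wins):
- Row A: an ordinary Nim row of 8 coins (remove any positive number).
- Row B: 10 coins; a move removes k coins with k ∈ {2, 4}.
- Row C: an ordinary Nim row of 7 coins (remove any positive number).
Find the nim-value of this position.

Row A is a plain Nim row of size 8, so its Grundy value is 8.
Build the Grundy sequence for row B with g(k) = mex{g(k−s) : s ∈ {2, 4}, s ≤ k}:
k:     0  1  2  3  4  5  6  7  8  9 10
g(k):  0  0  1  1  2  2  0  0  1  1  2
So g(10) = 2.
Row C is a plain Nim row of size 7, so its Grundy value is 7.
The value of a disjunctive sum is the nim-sum of the parts.
Combined value = 8 XOR 2 XOR 7 = 13.

13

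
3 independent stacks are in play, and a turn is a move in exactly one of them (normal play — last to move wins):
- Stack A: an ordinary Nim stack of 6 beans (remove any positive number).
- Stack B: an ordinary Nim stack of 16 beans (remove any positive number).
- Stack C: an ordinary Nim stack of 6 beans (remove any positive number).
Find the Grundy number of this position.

Stack A is a plain Nim stack of size 6, so its Grundy value is 6.
Stack B is a plain Nim stack of size 16, so its Grundy value is 16.
Stack C is a plain Nim stack of size 6, so its Grundy value is 6.
By the Sprague-Grundy theorem, the Grundy value of a sum of independent games is the XOR of the component values.
Combined value = 6 ⊕ 16 ⊕ 6 = 16.

16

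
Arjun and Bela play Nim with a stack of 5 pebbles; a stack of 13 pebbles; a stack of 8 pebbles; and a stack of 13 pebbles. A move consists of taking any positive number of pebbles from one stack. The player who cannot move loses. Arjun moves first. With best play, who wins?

Arjun wins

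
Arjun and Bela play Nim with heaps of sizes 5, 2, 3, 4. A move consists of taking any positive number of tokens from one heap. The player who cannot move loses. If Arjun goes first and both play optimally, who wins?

In binary:
  101  (5)
  010  (2)
  011  (3)
  100  (4)
  ---
  000  (0)
The nim-sum is 0, so this is a P-position: the player to move is in a losing position under optimal play; Arjun is about to move from it and so loses — Bela wins.

Bela wins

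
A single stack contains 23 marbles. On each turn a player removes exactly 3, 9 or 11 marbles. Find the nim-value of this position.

1

Grundy values for subtraction set {3, 9, 11}:
k:     0  1  2  3  4  5  6  7  8  9 10 11 12 13 14 15 16 17 18 19 20 21 22 23
g(k):  0  0  0  1  1  1  0  0  0  1  1  1  2  2  0  3  3  1  2  2  0  0  0  1
So g(23) = 1.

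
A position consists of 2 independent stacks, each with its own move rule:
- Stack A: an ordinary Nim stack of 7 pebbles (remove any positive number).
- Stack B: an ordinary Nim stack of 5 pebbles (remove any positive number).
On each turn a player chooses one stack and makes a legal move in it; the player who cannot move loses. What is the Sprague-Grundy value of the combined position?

2

Stack A is a plain Nim stack of size 7, so its Grundy value is 7.
Stack B is a plain Nim stack of size 5, so its Grundy value is 5.
By the Sprague-Grundy theorem, the Grundy value of a sum of independent games is the XOR of the component values.
Combined value = 7 XOR 5 = 2.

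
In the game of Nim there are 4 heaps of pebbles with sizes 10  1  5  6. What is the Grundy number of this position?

8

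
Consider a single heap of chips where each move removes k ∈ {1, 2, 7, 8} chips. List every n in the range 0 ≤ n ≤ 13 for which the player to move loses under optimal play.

0, 3, 6, 9, 12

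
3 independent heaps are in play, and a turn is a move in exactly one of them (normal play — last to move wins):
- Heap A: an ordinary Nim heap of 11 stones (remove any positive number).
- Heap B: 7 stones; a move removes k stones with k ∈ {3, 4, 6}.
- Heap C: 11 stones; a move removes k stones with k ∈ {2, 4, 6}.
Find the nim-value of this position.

Heap A is a plain Nim heap of size 11, so its Grundy value is 11.
Grundy values for heap B (subtraction set {3, 4, 6}):
g(0) = mex{} = 0
g(1) = mex{} = 0
g(2) = mex{} = 0
g(3) = mex{0} = 1
g(4) = mex{0} = 1
g(5) = mex{0} = 1
g(6) = mex{0,1} = 2
g(7) = mex{0,1} = 2
So g(7) = 2.
Grundy values for heap C (subtraction set {2, 4, 6}):
g(0) = mex{} = 0
g(1) = mex{} = 0
g(2) = mex{0} = 1
g(3) = mex{0} = 1
g(4) = mex{0,1} = 2
g(5) = mex{0,1} = 2
g(6) = mex{0,1,2} = 3
g(7) = mex{0,1,2} = 3
g(8) = mex{1,2,3} = 0
g(9) = mex{1,2,3} = 0
g(10) = mex{0,2,3} = 1
g(11) = mex{0,2,3} = 1
So g(11) = 1.
By the Sprague-Grundy theorem, the Grundy value of a sum of independent games is the XOR of the component values.
Combined value = 11 ⊕ 2 ⊕ 1 = 8.

8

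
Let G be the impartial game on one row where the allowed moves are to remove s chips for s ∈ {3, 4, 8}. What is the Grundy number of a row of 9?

3

Compute g(0), g(1), … for moves {3, 4, 8}:
g(0) = mex{} = 0
g(1) = mex{} = 0
g(2) = mex{} = 0
g(3) = mex{0} = 1
g(4) = mex{0} = 1
g(5) = mex{0} = 1
g(6) = mex{0,1} = 2
g(7) = mex{1} = 0
g(8) = mex{0,1} = 2
g(9) = mex{0,1,2} = 3
So g(9) = 3.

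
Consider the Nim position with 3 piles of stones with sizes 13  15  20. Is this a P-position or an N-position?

N-position

Nim-sum: 13 ^ 15 ^ 20 = 22.
The nim-sum is 22 ≠ 0, so this is an N-position: the player to move can win.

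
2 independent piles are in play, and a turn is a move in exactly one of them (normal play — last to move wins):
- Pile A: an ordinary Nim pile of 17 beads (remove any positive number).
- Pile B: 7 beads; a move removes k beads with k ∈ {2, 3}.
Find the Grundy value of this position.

Pile A is a plain Nim pile of size 17, so its Grundy value is 17.
For pile B, compute g(0), g(1), … with moves {2, 3}:
k:     0  1  2  3  4  5  6  7
g(k):  0  0  1  1  2  0  0  1
So g(7) = 1.
By the Sprague-Grundy theorem, the Grundy value of a sum of independent games is the XOR of the component values.
Combined value = 17 ⊕ 1 = 16.

16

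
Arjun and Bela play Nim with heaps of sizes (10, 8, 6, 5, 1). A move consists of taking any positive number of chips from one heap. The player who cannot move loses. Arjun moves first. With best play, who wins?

Compute the nim-sum pairwise:
10 ^ 8 = 2
2 ^ 6 = 4
4 ^ 5 = 1
1 ^ 1 = 0
The nim-sum is 0, so this is a P-position: the player to move is in a losing position under optimal play; Arjun is about to move from it and so loses — Bela wins.

Bela wins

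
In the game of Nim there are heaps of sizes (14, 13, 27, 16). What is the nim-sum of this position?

8

Compute the nim-sum pairwise:
14 ⊕ 13 = 3
3 ⊕ 27 = 24
24 ⊕ 16 = 8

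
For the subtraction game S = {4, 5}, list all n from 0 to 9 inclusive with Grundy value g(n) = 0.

0, 1, 2, 3, 9

Compute g(0), g(1), … for moves {4, 5}:
k:     0  1  2  3  4  5  6  7  8  9
g(k):  0  0  0  0  1  1  1  1  2  0
The P-positions (g = 0) in 0..9 are 0, 1, 2, 3, 9.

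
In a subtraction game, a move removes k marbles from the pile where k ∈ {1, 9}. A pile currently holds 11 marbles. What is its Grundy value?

Compute g(0), g(1), … for moves {1, 9}:
k:     0  1  2  3  4  5  6  7  8  9 10 11
g(k):  0  1  0  1  0  1  0  1  0  1  0  1
So g(11) = 1.

1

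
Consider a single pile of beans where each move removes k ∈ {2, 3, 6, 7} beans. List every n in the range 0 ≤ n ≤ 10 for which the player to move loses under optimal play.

Compute g(0), g(1), … for moves {2, 3, 6, 7}:
g(0) = mex{} = 0
g(1) = mex{} = 0
g(2) = mex{0} = 1
g(3) = mex{0} = 1
g(4) = mex{0,1} = 2
g(5) = mex{1} = 0
g(6) = mex{0,1,2} = 3
g(7) = mex{0,2} = 1
g(8) = mex{0,1,3} = 2
g(9) = mex{1,3} = 0
g(10) = mex{1,2} = 0
The P-positions (g = 0) in 0..10 are 0, 1, 5, 9, 10.

0, 1, 5, 9, 10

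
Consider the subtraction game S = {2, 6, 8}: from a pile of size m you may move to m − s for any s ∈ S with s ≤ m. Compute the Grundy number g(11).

3

Build the Grundy sequence with g(k) = mex{g(k−s) : s ∈ {2, 6, 8}, s ≤ k}:
k:     0  1  2  3  4  5  6  7  8  9 10 11
g(k):  0  0  1  1  0  0  1  1  2  2  3  3
So g(11) = 3.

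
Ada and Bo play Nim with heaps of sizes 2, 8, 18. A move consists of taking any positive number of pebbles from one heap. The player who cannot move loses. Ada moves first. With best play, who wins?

Ada wins

Compute the nim-sum pairwise:
2 ⊕ 8 = 10
10 ⊕ 18 = 24
The nim-sum is 24 ≠ 0, so this is an N-position: the player to move can win; Ada has a winning move.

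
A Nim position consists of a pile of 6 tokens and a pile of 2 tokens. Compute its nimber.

4

Compute the nim-sum pairwise:
6 ⊕ 2 = 4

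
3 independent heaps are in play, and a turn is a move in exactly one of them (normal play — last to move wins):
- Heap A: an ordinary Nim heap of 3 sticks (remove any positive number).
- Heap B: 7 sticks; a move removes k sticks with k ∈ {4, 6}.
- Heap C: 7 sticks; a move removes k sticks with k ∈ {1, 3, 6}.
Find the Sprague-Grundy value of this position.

1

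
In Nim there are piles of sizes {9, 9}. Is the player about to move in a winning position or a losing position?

Losing position

Compute the nim-sum pairwise:
9 ^ 9 = 0
The nim-sum is 0, so this is a P-position: the player to move is in a losing position under optimal play.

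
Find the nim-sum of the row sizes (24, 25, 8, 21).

Compute the nim-sum pairwise:
24 ^ 25 = 1
1 ^ 8 = 9
9 ^ 21 = 28

28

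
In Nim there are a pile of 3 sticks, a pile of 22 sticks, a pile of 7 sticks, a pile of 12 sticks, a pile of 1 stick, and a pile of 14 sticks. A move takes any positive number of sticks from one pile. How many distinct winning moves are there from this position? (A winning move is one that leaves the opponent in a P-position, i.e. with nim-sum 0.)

1

Compute the nim-sum pairwise:
3 ⊕ 22 = 21
21 ⊕ 7 = 18
18 ⊕ 12 = 30
30 ⊕ 1 = 31
31 ⊕ 14 = 17
The overall nim-sum is X = 17. A pile of size p has a winning move iff p XOR X < p (reduce it to p XOR X).
  3: 3 XOR 17 = 18 ≥ 3 — no move.
  22: 22 XOR 17 = 7 < 22 — winning move (to 7).
  7: 7 XOR 17 = 22 ≥ 7 — no move.
  12: 12 XOR 17 = 29 ≥ 12 — no move.
  1: 1 XOR 17 = 16 ≥ 1 — no move.
  14: 14 XOR 17 = 31 ≥ 14 — no move.
That gives 1 winning move.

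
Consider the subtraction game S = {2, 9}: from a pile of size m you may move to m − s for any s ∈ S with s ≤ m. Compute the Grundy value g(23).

0

Compute g(0), g(1), … for moves {2, 9}:
k:     0  1  2  3  4  5  6  7  8  9 10 11 12 13 14 15 16 17 18 19 20 21 22 23
g(k):  0  0  1  1  0  0  1  1  0  2  1  0  0  1  1  0  0  1  1  0  2  1  0  0
So g(23) = 0.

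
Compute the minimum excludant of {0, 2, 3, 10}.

1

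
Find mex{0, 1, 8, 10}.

2

The values 0, 1 are all present; 2 is the first non-negative integer missing from the set.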